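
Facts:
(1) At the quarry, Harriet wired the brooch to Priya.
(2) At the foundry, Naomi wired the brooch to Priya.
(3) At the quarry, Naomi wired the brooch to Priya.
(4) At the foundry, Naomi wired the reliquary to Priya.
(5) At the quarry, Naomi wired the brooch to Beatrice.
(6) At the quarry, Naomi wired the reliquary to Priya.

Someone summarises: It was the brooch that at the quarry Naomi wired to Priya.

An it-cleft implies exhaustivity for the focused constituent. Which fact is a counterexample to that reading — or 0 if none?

Focus of the cleft: "the brooch" (the thing). Presupposed background: Naomi as agent and Priya as recipient and at the quarry as setting.
Exhaustivity: the brooch is the only thing satisfying that background.
But fact (6) also has Naomi as agent and Priya as recipient and at the quarry as setting, with thing = the reliquary — so the exhaustive reading fails.

6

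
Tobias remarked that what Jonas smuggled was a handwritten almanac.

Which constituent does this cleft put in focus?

a handwritten almanac

In a pseudo-cleft "What ... was X", the post-copular constituent X is the focus.
Here the focus is "a handwritten almanac". The backgrounded (presupposed) material includes "Jonas".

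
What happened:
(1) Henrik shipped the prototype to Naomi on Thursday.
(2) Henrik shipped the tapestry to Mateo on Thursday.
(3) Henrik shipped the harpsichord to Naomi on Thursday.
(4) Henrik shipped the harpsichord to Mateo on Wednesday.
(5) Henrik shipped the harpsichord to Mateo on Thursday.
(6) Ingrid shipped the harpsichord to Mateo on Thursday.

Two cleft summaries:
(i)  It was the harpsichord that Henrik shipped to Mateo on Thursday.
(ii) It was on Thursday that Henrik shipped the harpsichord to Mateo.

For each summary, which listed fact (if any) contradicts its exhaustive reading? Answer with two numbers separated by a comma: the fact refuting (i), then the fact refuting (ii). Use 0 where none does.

2, 4

Summary (i) focuses "the harpsichord" (the thing); background Henrik as agent and Mateo as recipient and on Thursday as setting. Fact (2) matches that background with thing = the tapestry — refutes (i).
Summary (ii) focuses "on Thursday" (the setting); background Henrik as agent and the harpsichord as thing and Mateo as recipient. Fact (4) matches that background with setting = on Wednesday — refutes (ii).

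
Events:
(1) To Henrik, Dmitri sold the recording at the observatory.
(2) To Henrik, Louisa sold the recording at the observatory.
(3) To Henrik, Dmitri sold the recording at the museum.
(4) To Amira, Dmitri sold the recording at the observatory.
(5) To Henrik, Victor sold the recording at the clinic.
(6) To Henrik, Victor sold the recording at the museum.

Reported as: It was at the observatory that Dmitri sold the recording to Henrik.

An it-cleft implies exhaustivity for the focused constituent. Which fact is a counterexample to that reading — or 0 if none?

The cleft puts "at the observatory" in focus and presupposes the open proposition with agent = Dmitri, thing = the recording, recipient = Henrik.
Exhaustivity: at the observatory is the only setting satisfying that background.
But fact (3) also has agent = Dmitri, thing = the recording, recipient = Henrik, with setting = at the museum — so the exhaustive reading fails.

3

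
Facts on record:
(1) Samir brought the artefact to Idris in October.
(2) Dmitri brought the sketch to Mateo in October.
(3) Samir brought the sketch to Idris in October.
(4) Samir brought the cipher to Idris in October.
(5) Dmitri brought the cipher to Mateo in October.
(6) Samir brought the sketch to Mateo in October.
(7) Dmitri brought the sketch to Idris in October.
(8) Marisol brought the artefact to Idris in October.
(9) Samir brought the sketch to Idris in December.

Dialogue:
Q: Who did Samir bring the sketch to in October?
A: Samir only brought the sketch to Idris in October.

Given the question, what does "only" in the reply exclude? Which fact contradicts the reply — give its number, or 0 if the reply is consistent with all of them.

Answering "Who did ... to ...?" puts focus on the recipient — here, "Idris".
So "only" ranges over recipients; the rest (agent = Samir, thing = the sketch, setting = in October) is presupposed.
Fact (6) keeps agent = Samir, thing = the sketch, setting = in October but has recipient = Mateo; that refutes the reply.
(Fact (9) would refute a reading with focus on the setting — but that is not what the question asks.)

6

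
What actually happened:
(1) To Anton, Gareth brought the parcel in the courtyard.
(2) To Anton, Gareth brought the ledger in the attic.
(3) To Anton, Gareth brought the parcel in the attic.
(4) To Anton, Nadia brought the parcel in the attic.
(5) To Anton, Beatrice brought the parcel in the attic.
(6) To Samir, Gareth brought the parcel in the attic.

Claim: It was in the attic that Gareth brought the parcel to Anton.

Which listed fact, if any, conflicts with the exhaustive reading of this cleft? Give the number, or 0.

Focus of the cleft: "in the attic" (the setting). Presupposed background: Gareth as agent and the parcel as thing and Anton as recipient.
Exhaustivity: in the attic is the only setting satisfying that background.
Fact (1) shares the background but with setting = in the courtyard; exhaustivity is violated.

1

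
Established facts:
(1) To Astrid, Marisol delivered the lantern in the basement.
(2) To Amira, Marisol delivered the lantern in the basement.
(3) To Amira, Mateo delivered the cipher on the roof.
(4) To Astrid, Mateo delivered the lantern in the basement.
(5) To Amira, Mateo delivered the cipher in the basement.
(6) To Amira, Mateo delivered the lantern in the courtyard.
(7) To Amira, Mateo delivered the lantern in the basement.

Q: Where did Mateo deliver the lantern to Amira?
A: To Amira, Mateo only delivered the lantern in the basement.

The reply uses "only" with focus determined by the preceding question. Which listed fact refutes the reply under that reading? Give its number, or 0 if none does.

The question "Where did ...?" targets the setting, so in the reply the focus falls on "in the basement".
So "only" ranges over settings; the rest (Mateo as agent and the lantern as thing and Amira as recipient) is presupposed.
Fact (6) shares the background with a different setting (in the courtyard) — counterexample.
(Fact (4) would refute a reading with focus on the recipient — but that is not what the question asks.)

6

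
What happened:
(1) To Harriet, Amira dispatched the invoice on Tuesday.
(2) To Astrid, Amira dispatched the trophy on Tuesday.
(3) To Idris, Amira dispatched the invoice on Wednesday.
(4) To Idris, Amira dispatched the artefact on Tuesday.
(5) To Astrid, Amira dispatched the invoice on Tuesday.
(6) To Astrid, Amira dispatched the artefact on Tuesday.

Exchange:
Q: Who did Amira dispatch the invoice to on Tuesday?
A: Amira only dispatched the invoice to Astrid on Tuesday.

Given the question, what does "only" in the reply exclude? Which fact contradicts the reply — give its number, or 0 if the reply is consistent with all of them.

Answering "Who did ... to ...?" puts focus on the recipient — here, "Astrid".
So "only" ranges over recipients; the rest (agent = Amira, thing = the invoice, setting = on Tuesday) is presupposed.
Fact (1) shares the background with a different recipient (Harriet) — counterexample.
(Fact (2) would refute a reading with focus on the thing — but that is not what the question asks.)

1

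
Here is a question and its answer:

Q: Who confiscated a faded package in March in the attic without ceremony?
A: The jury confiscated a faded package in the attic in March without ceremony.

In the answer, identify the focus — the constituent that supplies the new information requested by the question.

the jury

The wh-word "who" asks about the subject (agent).
In the answer, "a faded package", "in March", "in the attic" and "without ceremony" are given — repeated from the question.
The constituent filling the subject (agent) gap is "the jury"; that is the focus and would carry nuclear stress.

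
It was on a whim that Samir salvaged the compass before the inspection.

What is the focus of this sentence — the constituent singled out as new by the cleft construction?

In an it-cleft "It was X that/who ...", the clefted constituent X is the focus; the that/who-clause expresses the presupposed open proposition.
Here the focus is "on a whim". The backgrounded (presupposed) material includes "Samir", "the compass" and "before the inspection".

on a whim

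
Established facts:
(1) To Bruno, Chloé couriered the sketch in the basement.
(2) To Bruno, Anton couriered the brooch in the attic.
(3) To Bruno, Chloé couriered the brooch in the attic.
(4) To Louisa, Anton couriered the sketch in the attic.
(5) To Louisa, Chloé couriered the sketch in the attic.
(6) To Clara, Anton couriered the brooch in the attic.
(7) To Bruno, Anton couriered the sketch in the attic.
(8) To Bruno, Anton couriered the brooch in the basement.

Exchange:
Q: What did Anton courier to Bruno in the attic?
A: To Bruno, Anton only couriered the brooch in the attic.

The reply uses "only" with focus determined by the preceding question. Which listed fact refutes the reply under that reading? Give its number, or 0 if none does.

Answering "What did ...?" puts focus on the thing — here, "the brooch".
"Only" then excludes alternative things while the background — same agent, recipient, setting (Anton / Bruno / in the attic) — is held fixed.
Fact (7) shares the background with a different thing (the sketch) — counterexample.
(Fact (6) would refute a reading with focus on the recipient — but that is not what the question asks.)

7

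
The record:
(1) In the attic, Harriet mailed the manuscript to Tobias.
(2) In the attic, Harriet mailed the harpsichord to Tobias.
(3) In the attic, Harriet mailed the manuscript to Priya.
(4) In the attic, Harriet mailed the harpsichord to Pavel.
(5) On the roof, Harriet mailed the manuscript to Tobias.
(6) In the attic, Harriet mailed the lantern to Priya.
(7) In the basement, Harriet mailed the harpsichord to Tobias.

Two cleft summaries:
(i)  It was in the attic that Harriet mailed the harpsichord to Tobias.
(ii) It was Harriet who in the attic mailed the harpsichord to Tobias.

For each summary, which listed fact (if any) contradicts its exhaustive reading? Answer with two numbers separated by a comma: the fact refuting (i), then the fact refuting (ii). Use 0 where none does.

7, 0

Summary (i) focuses "in the attic" (the setting); background agent = Harriet, thing = the harpsichord, recipient = Tobias. Fact (7) matches that background with setting = in the basement — refutes (i).
Summary (ii) focuses "Harriet" (the agent); background thing = the harpsichord, recipient = Tobias, setting = in the attic. No fact matches that background with a different agent, so 0.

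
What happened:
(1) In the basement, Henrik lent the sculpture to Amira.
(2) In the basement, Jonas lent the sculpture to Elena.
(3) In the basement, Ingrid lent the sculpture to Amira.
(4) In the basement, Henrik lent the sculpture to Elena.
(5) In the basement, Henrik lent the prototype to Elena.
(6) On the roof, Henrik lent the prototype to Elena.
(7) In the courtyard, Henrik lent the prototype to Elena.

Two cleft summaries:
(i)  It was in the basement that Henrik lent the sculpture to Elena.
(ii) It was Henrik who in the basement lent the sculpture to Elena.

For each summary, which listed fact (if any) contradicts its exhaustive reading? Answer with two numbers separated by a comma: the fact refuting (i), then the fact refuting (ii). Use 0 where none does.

0, 2

Summary (i) focuses "in the basement" (the setting); background Henrik as agent and the sculpture as thing and Elena as recipient. No fact matches that background with a different setting, so 0.
Summary (ii) focuses "Henrik" (the agent); background the sculpture as thing and Elena as recipient and in the basement as setting. Fact (2) matches that background with agent = Jonas — refutes (ii).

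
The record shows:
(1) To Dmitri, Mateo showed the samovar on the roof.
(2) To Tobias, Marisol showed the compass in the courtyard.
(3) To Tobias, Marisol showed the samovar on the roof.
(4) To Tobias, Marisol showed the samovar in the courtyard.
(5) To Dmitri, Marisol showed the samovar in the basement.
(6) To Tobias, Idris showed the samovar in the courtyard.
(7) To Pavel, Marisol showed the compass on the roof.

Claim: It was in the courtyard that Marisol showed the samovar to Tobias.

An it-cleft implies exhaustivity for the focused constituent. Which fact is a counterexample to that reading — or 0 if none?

Focus of the cleft: "in the courtyard" (the setting). Presupposed background: same agent, thing, recipient (Marisol / the samovar / Tobias).
The exhaustive reading says no other setting fits that background.
Fact (3) shares the background but with setting = on the roof; exhaustivity is violated.

3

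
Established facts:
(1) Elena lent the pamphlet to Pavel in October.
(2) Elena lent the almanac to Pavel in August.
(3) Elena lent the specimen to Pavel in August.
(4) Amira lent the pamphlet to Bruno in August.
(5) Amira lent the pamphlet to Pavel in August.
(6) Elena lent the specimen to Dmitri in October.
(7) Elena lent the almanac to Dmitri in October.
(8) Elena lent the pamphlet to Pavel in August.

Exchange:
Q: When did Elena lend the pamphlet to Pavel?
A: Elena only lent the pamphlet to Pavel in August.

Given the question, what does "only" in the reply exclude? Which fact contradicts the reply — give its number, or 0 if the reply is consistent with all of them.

The question "When did ...?" targets the setting, so in the reply the focus falls on "in August".
So "only" ranges over settings; the rest (same agent, thing, recipient (Elena / the pamphlet / Pavel)) is presupposed.
Fact (1) keeps same agent, thing, recipient (Elena / the pamphlet / Pavel) but has setting = in October; that refutes the reply.
(Fact (2) would refute a reading with focus on the thing — but that is not what the question asks.)

1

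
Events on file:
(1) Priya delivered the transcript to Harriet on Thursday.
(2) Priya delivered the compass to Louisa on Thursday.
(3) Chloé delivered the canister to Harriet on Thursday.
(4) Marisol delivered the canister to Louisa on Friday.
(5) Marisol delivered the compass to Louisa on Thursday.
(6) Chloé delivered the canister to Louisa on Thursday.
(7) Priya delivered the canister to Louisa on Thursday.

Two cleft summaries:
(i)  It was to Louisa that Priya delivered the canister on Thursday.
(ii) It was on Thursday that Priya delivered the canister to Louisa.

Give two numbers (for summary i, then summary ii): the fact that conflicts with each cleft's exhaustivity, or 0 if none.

Summary (i) focuses "Louisa" (the recipient); background agent = Priya, thing = the canister, setting = on Thursday. No fact matches that background with a different recipient, so 0.
Summary (ii) focuses "on Thursday" (the setting); background agent = Priya, thing = the canister, recipient = Louisa. No fact matches that background with a different setting, so 0.

0, 0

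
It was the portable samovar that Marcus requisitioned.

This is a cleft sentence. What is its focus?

the portable samovar

In an it-cleft "It was X that/who ...", the clefted constituent X is the focus; the that/who-clause expresses the presupposed open proposition.
Here the focus is "the portable samovar". The backgrounded (presupposed) material includes "Marcus".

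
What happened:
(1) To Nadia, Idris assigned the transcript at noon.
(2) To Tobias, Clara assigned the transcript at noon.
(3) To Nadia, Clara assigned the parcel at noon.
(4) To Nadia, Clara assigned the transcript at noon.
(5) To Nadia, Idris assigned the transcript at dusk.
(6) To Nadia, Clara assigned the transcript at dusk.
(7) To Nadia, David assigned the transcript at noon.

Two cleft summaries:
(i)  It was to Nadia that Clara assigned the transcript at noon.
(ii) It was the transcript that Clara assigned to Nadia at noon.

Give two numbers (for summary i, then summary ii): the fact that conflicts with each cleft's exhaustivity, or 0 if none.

2, 3

Summary (i) focuses "Nadia" (the recipient); background same agent, thing, setting (Clara / the transcript / at noon). Fact (2) matches that background with recipient = Tobias — refutes (i).
Summary (ii) focuses "the transcript" (the thing); background same agent, recipient, setting (Clara / Nadia / at noon). Fact (3) matches that background with thing = the parcel — refutes (ii).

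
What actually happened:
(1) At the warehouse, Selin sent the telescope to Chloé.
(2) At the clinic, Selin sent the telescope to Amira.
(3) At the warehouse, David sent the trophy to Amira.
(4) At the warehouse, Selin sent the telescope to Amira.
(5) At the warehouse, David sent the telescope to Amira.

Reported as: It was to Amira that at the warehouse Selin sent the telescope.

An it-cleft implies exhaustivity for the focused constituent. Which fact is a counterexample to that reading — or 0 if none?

The cleft puts "Amira" in focus and presupposes the open proposition with Selin as agent and the telescope as thing and at the warehouse as setting.
Exhaustivity: Amira is the only recipient satisfying that background.
But fact (1) also has Selin as agent and the telescope as thing and at the warehouse as setting, with recipient = Chloé — so the exhaustive reading fails.

1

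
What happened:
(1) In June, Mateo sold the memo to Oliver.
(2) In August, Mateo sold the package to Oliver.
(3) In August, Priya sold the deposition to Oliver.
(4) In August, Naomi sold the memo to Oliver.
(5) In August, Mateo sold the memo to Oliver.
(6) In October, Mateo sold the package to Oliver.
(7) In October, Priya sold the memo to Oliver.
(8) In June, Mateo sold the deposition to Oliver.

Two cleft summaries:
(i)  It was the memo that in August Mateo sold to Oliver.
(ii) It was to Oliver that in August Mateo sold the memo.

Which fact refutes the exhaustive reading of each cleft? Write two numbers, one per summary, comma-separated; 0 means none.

2, 0

Summary (i) focuses "the memo" (the thing); background Mateo as agent and Oliver as recipient and in August as setting. Fact (2) matches that background with thing = the package — refutes (i).
Summary (ii) focuses "Oliver" (the recipient); background Mateo as agent and the memo as thing and in August as setting. No fact matches that background with a different recipient, so 0.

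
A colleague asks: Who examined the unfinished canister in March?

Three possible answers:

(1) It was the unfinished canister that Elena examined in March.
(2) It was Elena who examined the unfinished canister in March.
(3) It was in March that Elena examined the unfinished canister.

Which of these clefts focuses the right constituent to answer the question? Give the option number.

The question word "who" targets the subject (agent).
Option (1) clefts "the unfinished canister" — the direct object, not what was asked.
Option (2) clefts "Elena" — that matches what the question asks about.
Option (3) clefts "in March" — the time, not what was asked.
So the congruent reply is (2).

2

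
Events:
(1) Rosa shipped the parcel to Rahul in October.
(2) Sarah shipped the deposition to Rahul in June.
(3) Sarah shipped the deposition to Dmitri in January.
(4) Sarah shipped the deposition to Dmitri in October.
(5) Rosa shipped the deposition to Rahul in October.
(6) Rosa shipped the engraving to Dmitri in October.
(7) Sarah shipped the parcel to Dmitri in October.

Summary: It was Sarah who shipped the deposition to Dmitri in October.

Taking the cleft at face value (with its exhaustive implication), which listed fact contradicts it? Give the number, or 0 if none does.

The cleft puts "Sarah" in focus and presupposes the open proposition with the deposition as thing and Dmitri as recipient and in October as setting.
The exhaustive reading says no other agent fits that background.
No listed fact matches the background with a different agent. Exhaustivity holds.

0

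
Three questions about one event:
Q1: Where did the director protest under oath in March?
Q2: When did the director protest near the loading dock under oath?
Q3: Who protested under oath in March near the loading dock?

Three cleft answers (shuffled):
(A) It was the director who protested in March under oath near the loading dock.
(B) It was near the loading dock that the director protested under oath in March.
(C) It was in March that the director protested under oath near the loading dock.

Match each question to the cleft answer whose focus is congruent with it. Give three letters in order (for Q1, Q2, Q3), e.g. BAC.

Q1 asks about the location; cleft (B) focuses "near the loading dock", which is the location — so Q1 → B.
Q2 asks about the time; cleft (C) focuses "in March", which is the time — so Q2 → C.
Q3 asks about the subject (agent); cleft (A) focuses "the director", which is the subject (agent) — so Q3 → A.
Mapping: Q1→B, Q2→C, Q3→A.

BCA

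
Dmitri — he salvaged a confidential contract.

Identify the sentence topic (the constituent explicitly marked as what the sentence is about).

Dmitri

The construction explicitly marks "Dmitri" as what the sentence is about — the topic.
The remainder of the clause is the comment (what is said about the topic).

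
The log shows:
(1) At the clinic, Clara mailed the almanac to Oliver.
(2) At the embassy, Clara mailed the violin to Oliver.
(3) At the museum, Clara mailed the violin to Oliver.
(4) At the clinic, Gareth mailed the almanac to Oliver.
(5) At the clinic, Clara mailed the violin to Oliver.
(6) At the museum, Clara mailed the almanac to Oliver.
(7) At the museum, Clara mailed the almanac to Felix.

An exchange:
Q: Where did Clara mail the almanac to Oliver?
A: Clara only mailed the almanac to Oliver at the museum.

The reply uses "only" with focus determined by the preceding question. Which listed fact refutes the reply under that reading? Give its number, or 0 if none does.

1

Answering "Where did ...?" puts focus on the setting — here, "at the museum".
"Only" then excludes alternative settings while the background — agent = Clara, thing = the almanac, recipient = Oliver — is held fixed.
Fact (1) shares the background with a different setting (at the clinic) — counterexample.
(Fact (3) would refute a reading with focus on the thing — but that is not what the question asks.)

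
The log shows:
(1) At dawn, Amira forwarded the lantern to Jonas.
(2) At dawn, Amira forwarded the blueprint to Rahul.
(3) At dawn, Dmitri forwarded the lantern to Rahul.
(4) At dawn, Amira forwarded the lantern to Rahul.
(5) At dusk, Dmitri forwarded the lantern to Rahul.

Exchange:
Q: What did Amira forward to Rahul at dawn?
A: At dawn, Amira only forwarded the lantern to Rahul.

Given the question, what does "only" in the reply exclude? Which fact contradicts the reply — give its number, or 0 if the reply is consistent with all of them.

The question "What did ...?" targets the thing, so in the reply the focus falls on "the lantern".
So "only" ranges over things; the rest (agent = Amira, recipient = Rahul, setting = at dawn) is presupposed.
Fact (2) keeps agent = Amira, recipient = Rahul, setting = at dawn but has thing = the blueprint; that refutes the reply.
(Fact (1) would refute a reading with focus on the recipient — but that is not what the question asks.)

2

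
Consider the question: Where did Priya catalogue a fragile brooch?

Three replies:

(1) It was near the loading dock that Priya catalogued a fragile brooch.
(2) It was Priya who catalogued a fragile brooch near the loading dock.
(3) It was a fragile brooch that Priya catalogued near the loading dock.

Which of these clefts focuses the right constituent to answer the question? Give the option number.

1

The question word "where" targets the location.
Option (1) clefts "near the loading dock" — that matches what the question asks about.
Option (2) clefts "Priya" — the subject (agent), not what was asked.
Option (3) clefts "a fragile brooch" — the direct object, not what was asked.
So the congruent reply is (1).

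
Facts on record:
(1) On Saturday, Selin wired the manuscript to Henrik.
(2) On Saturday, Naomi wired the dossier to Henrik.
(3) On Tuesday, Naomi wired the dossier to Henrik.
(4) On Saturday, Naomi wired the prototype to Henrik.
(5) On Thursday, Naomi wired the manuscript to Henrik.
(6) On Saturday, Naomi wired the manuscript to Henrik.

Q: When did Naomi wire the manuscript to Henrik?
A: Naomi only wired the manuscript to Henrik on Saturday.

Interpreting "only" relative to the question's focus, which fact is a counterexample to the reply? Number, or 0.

The question "When did ...?" targets the setting, so in the reply the focus falls on "on Saturday".
"Only" then excludes alternative settings while the background — Naomi as agent and the manuscript as thing and Henrik as recipient — is held fixed.
Fact (5) shares the background with a different setting (on Thursday) — counterexample.
(Fact (2) would refute a reading with focus on the thing — but that is not what the question asks.)

5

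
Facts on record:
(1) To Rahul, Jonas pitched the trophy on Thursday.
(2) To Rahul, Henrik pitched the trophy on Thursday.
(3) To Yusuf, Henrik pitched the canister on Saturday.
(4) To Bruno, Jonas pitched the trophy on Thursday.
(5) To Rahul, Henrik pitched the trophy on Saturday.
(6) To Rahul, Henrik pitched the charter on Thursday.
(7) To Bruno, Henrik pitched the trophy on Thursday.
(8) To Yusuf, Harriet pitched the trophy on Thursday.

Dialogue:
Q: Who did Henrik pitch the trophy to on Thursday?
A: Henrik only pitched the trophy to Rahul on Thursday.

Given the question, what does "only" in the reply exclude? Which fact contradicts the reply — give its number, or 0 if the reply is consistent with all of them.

The question "Who did ... to ...?" targets the recipient, so in the reply the focus falls on "Rahul".
So "only" ranges over recipients; the rest (agent = Henrik, thing = the trophy, setting = on Thursday) is presupposed.
Fact (7) keeps agent = Henrik, thing = the trophy, setting = on Thursday but has recipient = Bruno; that refutes the reply.
(Fact (5) would refute a reading with focus on the setting — but that is not what the question asks.)

7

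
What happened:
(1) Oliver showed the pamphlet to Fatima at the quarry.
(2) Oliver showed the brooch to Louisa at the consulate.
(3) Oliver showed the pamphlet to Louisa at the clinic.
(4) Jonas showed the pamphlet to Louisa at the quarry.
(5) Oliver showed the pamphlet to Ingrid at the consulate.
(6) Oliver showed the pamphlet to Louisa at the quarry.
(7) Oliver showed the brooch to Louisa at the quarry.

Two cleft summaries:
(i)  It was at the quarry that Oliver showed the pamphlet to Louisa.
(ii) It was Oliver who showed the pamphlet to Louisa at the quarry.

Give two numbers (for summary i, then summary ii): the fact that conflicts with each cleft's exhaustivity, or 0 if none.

3, 4

Summary (i) focuses "at the quarry" (the setting); background agent = Oliver, thing = the pamphlet, recipient = Louisa. Fact (3) matches that background with setting = at the clinic — refutes (i).
Summary (ii) focuses "Oliver" (the agent); background thing = the pamphlet, recipient = Louisa, setting = at the quarry. Fact (4) matches that background with agent = Jonas — refutes (ii).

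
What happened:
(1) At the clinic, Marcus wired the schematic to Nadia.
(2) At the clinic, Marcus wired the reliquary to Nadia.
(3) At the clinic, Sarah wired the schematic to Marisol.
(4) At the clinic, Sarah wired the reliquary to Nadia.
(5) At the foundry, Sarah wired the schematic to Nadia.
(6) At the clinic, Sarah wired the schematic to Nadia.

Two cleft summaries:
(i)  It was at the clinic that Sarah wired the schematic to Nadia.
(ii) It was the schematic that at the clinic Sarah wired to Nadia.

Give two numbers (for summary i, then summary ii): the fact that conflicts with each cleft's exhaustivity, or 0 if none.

5, 4

(i): focus "at the clinic". Looking for Sarah as agent and the schematic as thing and Nadia as recipient with some other setting — fact (5) has at the foundry there. Refuted.
(ii): focus "the schematic". Looking for Sarah as agent and Nadia as recipient and at the clinic as setting with some other thing — fact (4) has the reliquary there. Refuted.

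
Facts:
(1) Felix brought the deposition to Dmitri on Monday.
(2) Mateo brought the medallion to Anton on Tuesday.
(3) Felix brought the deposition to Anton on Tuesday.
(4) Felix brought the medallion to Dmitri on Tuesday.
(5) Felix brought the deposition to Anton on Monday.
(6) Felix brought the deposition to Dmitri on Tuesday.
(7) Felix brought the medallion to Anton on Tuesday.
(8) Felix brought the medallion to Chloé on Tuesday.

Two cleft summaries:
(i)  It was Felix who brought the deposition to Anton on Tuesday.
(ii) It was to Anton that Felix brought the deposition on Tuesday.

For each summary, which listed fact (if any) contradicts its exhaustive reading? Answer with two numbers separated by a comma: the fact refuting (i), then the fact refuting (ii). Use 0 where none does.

(i): focus "Felix". No fact shares same thing, recipient, setting (the deposition / Anton / on Tuesday) with a different agent. 0.
(ii): focus "Anton". Looking for same agent, thing, setting (Felix / the deposition / on Tuesday) with some other recipient — fact (6) has Dmitri there. Refuted.

0, 6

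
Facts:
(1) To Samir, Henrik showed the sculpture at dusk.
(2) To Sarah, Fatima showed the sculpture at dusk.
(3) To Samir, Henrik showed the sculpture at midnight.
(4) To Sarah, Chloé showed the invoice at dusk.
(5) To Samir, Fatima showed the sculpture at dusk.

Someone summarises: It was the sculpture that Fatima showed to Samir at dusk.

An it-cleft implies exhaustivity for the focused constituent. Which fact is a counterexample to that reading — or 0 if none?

The cleft puts "the sculpture" in focus and presupposes the open proposition with Fatima as agent and Samir as recipient and at dusk as setting.
Exhaustivity: the sculpture is the only thing satisfying that background.
No listed fact matches the background with a different thing. Exhaustivity holds.

0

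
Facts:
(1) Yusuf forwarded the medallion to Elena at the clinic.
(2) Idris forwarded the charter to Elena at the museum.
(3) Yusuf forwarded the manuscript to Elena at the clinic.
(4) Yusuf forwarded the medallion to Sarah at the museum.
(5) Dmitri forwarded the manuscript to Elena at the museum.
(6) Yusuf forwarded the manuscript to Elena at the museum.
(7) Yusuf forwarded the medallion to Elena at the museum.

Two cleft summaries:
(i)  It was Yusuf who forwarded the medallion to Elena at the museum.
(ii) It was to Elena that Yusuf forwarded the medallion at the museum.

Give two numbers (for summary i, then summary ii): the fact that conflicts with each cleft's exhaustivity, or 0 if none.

0, 4

(i): focus "Yusuf". No fact shares thing = the medallion, recipient = Elena, setting = at the museum with a different agent. 0.
(ii): focus "Elena". Looking for agent = Yusuf, thing = the medallion, setting = at the museum with some other recipient — fact (4) has Sarah there. Refuted.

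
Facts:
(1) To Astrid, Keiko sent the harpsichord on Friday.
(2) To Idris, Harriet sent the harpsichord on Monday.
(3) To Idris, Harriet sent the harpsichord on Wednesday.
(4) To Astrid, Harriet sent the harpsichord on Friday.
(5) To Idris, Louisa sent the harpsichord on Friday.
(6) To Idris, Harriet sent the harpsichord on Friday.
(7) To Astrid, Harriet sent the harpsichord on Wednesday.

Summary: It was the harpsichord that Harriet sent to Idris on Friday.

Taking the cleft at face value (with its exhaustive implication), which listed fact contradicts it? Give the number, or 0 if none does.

Focus of the cleft: "the harpsichord" (the thing). Presupposed background: agent = Harriet, recipient = Idris, setting = on Friday.
Exhaustivity: the harpsichord is the only thing satisfying that background.
No listed fact matches the background with a different thing. Exhaustivity holds.

0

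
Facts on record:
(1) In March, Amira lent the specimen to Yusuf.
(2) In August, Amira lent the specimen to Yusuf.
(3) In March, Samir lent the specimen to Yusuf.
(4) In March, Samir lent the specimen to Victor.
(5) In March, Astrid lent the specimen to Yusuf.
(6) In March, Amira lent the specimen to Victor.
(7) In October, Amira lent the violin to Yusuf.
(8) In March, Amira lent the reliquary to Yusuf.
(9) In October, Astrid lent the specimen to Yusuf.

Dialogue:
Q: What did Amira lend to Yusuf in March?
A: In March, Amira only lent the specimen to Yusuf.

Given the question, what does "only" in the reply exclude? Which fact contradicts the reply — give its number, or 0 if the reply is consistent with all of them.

8

The question "What did ...?" targets the thing, so in the reply the focus falls on "the specimen".
"Only" then excludes alternative things while the background — Amira as agent and Yusuf as recipient and in March as setting — is held fixed.
Fact (8) keeps Amira as agent and Yusuf as recipient and in March as setting but has thing = the reliquary; that refutes the reply.
(Fact (2) would refute a reading with focus on the setting — but that is not what the question asks.)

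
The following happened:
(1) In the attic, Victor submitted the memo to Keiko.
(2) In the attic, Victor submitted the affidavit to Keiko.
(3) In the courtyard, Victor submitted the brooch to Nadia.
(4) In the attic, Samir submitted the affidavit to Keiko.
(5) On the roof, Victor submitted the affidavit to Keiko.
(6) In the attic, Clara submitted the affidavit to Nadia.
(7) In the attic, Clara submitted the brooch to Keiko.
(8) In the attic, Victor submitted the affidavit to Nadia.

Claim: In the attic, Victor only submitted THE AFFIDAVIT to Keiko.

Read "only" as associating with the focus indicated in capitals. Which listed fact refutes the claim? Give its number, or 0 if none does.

The capitals mark "the affidavit" as focus. So "only" rules out other things, with the rest (Victor as agent and Keiko as recipient and in the attic as setting) as background.
Fact (1) shares the background but differs in thing (the memo) — a counterexample.

1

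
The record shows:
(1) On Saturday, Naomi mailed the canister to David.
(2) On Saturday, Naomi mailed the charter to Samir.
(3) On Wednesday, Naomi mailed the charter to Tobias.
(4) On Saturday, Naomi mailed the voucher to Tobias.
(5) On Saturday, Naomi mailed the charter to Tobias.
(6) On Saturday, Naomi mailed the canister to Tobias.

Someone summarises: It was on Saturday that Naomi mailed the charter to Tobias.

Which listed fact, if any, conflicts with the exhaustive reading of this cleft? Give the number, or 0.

Focus of the cleft: "on Saturday" (the setting). Presupposed background: same agent, thing, recipient (Naomi / the charter / Tobias).
Exhaustivity: on Saturday is the only setting satisfying that background.
Fact (3) shares the background but with setting = on Wednesday; exhaustivity is violated.

3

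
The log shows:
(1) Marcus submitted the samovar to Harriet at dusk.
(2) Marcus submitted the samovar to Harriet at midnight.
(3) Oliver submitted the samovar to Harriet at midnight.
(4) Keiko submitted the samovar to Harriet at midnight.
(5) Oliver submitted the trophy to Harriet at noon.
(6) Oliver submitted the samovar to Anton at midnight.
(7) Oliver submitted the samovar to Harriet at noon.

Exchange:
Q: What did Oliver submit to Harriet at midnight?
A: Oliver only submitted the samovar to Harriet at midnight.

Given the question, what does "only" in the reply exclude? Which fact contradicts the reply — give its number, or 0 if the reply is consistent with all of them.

Answering "What did ...?" puts focus on the thing — here, "the samovar".
"Only" then excludes alternative things while the background — same agent, recipient, setting (Oliver / Harriet / at midnight) — is held fixed.
No fact keeps same agent, recipient, setting (Oliver / Harriet / at midnight) while changing the thing; every other fact differs on something backgrounded. The reply stands.
(Fact (7) would refute a reading with focus on the setting — but that is not what the question asks.)

0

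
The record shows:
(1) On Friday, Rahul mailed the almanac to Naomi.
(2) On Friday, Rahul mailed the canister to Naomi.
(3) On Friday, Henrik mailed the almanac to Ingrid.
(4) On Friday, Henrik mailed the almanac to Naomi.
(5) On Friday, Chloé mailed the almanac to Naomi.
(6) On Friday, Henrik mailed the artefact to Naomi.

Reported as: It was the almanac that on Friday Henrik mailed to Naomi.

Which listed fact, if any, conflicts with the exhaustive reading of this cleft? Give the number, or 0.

6

Focus of the cleft: "the almanac" (the thing). Presupposed background: agent = Henrik, recipient = Naomi, setting = on Friday.
The exhaustive reading says no other thing fits that background.
But fact (6) also has agent = Henrik, recipient = Naomi, setting = on Friday, with thing = the artefact — so the exhaustive reading fails.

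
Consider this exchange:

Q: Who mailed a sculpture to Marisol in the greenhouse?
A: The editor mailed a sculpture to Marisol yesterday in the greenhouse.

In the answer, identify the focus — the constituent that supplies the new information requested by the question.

the editor

The wh-word "who" asks about the subject (agent).
In the answer, "a sculpture", "to Marisol" and "in the greenhouse" are given — repeated from the question.
"yesterday" is also new, but it specifies the time, which is not what the question asks about — so it is not the focus.
The constituent filling the subject (agent) gap is "the editor"; that is the focus.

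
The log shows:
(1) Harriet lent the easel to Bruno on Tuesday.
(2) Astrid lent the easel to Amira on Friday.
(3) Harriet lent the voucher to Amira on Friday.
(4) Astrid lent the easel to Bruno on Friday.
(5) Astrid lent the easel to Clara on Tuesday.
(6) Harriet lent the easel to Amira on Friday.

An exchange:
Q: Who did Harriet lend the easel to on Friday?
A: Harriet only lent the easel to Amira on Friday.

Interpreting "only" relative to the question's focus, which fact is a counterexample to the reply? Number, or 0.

0

Answering "Who did ... to ...?" puts focus on the recipient — here, "Amira".
"Only" then excludes alternative recipients while the background — Harriet as agent and the easel as thing and on Friday as setting — is held fixed.
No fact keeps Harriet as agent and the easel as thing and on Friday as setting while changing the recipient; every other fact differs on something backgrounded. The reply stands.
(Fact (3) would refute a reading with focus on the thing — but that is not what the question asks.)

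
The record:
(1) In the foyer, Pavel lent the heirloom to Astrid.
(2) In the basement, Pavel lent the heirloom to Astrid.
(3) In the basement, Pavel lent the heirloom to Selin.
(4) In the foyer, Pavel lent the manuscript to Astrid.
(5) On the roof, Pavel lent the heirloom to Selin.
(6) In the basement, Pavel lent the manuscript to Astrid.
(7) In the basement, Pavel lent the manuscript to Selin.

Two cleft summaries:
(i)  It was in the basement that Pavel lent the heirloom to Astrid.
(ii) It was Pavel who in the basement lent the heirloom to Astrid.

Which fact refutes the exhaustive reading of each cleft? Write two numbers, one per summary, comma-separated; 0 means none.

(i): focus "in the basement". Looking for Pavel as agent and the heirloom as thing and Astrid as recipient with some other setting — fact (1) has in the foyer there. Refuted.
(ii): focus "Pavel". No fact shares the heirloom as thing and Astrid as recipient and in the basement as setting with a different agent. 0.

1, 0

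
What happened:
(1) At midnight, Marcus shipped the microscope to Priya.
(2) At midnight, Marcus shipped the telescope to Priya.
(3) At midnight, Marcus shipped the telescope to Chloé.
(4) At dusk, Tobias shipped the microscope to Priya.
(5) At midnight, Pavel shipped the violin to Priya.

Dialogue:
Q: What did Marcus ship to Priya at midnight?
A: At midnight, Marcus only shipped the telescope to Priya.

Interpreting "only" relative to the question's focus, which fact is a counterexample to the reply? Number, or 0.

Answering "What did ...?" puts focus on the thing — here, "the telescope".
"Only" then excludes alternative things while the background — agent = Marcus, recipient = Priya, setting = at midnight — is held fixed.
Fact (1) shares the background with a different thing (the microscope) — counterexample.
(Fact (3) would refute a reading with focus on the recipient — but that is not what the question asks.)

1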